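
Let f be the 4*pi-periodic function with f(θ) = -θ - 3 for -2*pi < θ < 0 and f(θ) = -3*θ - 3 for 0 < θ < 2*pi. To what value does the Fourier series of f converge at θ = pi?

f is continuous at θ = pi with value -3*pi - 3, so the series converges to -3*pi - 3 there.

-3*pi - 3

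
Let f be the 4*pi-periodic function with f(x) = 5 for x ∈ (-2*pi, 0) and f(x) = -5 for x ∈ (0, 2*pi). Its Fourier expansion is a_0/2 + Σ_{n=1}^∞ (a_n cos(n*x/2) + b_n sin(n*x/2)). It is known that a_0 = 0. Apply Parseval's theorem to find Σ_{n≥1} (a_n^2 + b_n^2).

50

Parseval: a_0^2/2 + Σ_{n≥1} (a_n^2+b_n^2) = (1/(2*pi)) ∫_{-2*pi}^{2*pi} f(x)^2 dx = 50.
Subtract a_0^2/2 = 0: Σ (a_n^2+b_n^2) = 50.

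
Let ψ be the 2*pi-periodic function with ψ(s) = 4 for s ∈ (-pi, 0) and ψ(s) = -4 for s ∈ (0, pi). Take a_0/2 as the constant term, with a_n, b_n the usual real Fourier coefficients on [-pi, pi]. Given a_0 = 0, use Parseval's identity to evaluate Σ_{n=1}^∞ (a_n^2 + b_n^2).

Parseval: a_0^2/2 + Σ_{n≥1} (a_n^2+b_n^2) = 1/pi ∫_{-pi}^{pi} ψ(s)^2 ds = 32.
Subtract a_0^2/2 = 0: Σ (a_n^2+b_n^2) = 32.

32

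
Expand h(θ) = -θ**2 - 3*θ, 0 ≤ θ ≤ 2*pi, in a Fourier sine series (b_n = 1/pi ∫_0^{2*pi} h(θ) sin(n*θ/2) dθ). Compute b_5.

4*(-50*pi**2 - 75*pi + 8)/(125*pi)

b_5 = 1/pi ∫_0^{2*pi} (-θ**2 - 3*θ) sin(5*θ/2) dθ.
Integrating by parts twice (tabular method), an antiderivative of (-θ**2 - 3*θ) sin(5*θ/2) is 2*θ**2*cos(5*θ/2)/5 - 8*θ*sin(5*θ/2)/25 + 6*θ*cos(5*θ/2)/5 - 12*sin(5*θ/2)/25 - 16*cos(5*θ/2)/125; evaluating from 0 to 2*pi: ∫_{0}^{2*pi} (-θ**2 - 3*θ) sin(5*θ/2) dθ = (-8*pi**2/5 - 12*pi/5 + 16/125) - (-16/125) = -8*pi**2/5 - 12*pi/5 + 32/125.
Hence b_5 = (1/pi)·(-8*pi**2/5 - 12*pi/5 + 32/125) = 4*(-50*pi**2 - 75*pi + 8)/(125*pi).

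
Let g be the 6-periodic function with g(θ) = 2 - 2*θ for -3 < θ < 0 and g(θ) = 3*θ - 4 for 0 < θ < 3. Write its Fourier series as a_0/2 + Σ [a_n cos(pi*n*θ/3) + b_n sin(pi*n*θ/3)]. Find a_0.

a_0 = 1/3 ∫_{-3}^{3} g(θ) dθ = 1/3 · (33/2) = 11/2.

11/2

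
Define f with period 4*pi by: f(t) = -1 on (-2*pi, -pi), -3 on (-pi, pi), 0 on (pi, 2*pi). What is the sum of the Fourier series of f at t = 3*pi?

t = 3*pi differs from t = -pi by 1 full period(s), and the series is 4*pi-periodic.
At t = -pi the one-sided limits are f(-pi^-) = -1 and f(-pi^+) = -3.
By Dirichlet's theorem the series converges to their average, [(-1) + (-3)]/2 = -2.

-2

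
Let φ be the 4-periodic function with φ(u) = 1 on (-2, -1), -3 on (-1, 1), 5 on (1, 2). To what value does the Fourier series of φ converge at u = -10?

u = -10 differs from u = -2 by -2 full period(s), and the series is 4-periodic.
At u = -2 the one-sided limits are φ(-2^-) = 5 and φ(-2^+) = 1.
By Dirichlet's theorem the series converges to their average, [(5) + (1)]/2 = 3.

3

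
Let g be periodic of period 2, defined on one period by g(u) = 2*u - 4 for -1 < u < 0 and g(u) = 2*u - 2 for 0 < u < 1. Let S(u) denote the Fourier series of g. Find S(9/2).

-1

u = 9/2 differs from u = 1/2 by 2 full period(s), and the series is 2-periodic.
g is continuous at u = 1/2 with value -1, so the series converges to -1 there.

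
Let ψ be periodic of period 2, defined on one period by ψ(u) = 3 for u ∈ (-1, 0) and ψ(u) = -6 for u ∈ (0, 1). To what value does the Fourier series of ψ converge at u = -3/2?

u = -3/2 differs from u = 1/2 by -1 full period(s), and the series is 2-periodic.
ψ is continuous at u = 1/2 with value -6, so the series converges to -6 there.

-6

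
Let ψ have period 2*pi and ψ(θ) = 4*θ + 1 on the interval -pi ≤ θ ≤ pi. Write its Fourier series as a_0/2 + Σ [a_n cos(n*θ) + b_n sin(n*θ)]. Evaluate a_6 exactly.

0

a_6 = 1/pi ∫_{-pi}^{pi} ψ(θ) cos(6*θ) dθ.
Integrating by parts (boundary term plus one more integral), an antiderivative of (4*θ + 1) cos(6*θ) is 2*θ*sin(6*θ)/3 + sin(6*θ)/6 + cos(6*θ)/9; evaluating from -pi to pi: ∫_{-pi}^{pi} (4*θ + 1) cos(6*θ) dθ = (1/9) - (1/9) = 0.
Hence a_6 = (1/pi)·(0) = 0.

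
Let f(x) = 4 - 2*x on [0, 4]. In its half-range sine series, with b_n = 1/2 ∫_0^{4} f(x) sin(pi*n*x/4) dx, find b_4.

4/pi

b_4 = 1/2 ∫_0^{4} (4 - 2*x) sin(pi*x) dx.
Integrating by parts (boundary term plus one more integral), an antiderivative of (4 - 2*x) sin(pi*x) is 2*x*cos(pi*x)/pi - 2*sin(pi*x)/pi**2 - 4*cos(pi*x)/pi; evaluating from 0 to 4: ∫_{0}^{4} (4 - 2*x) sin(pi*x) dx = (4/pi) - (-4/pi) = 8/pi.
Hence b_4 = (1/2)·(8/pi) = 4/pi.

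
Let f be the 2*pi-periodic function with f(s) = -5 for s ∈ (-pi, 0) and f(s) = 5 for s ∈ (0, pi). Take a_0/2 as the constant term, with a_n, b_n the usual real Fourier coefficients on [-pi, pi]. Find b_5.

b_5 = 1/pi ∫_{-pi}^{pi} f(s) sin(5*s) ds.
f is odd and sin(5*s) is odd, so the integrand is even and b_5 = 2/pi ∫_0^{pi} f(s) sin(5*s) ds.
Directly, an antiderivative of (5) sin(5*s) is -cos(5*s); evaluating from 0 to pi: ∫_{0}^{pi} (5) sin(5*s) ds = (1) - (-1) = 2.
Hence b_5 = (2/pi)·(2) = 4/pi.

4/pi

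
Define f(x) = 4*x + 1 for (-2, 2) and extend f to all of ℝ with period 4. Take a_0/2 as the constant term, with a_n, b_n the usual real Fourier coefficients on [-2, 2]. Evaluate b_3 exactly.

b_3 = 1/2 ∫_{-2}^{2} f(x) sin(3*pi*x/2) dx.
Integrating by parts (boundary term plus one more integral), an antiderivative of (4*x + 1) sin(3*pi*x/2) is -8*x*cos(3*pi*x/2)/(3*pi) + 16*sin(3*pi*x/2)/(9*pi**2) - 2*cos(3*pi*x/2)/(3*pi); evaluating from -2 to 2: ∫_{-2}^{2} (4*x + 1) sin(3*pi*x/2) dx = (6/pi) - (-14/(3*pi)) = 32/(3*pi).
Hence b_3 = (1/2)·(32/(3*pi)) = 16/(3*pi).

16/(3*pi)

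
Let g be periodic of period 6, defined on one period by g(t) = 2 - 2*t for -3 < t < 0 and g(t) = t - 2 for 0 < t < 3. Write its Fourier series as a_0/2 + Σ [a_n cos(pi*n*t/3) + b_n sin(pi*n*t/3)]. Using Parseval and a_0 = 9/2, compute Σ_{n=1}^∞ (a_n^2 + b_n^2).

151/8

Parseval: a_0^2/2 + Σ_{n≥1} (a_n^2+b_n^2) = 1/3 ∫_{-3}^{3} g(t)^2 dt = 29.
Subtract a_0^2/2 = 81/8: Σ (a_n^2+b_n^2) = 151/8.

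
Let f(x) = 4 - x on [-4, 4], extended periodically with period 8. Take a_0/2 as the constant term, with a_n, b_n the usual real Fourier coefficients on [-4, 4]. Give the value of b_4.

b_4 = 1/4 ∫_{-4}^{4} f(x) sin(pi*x) dx.
Integrating by parts (boundary term plus one more integral), an antiderivative of (4 - x) sin(pi*x) is x*cos(pi*x)/pi - sin(pi*x)/pi**2 - 4*cos(pi*x)/pi; evaluating from -4 to 4: ∫_{-4}^{4} (4 - x) sin(pi*x) dx = (0) - (-8/pi) = 8/pi.
Hence b_4 = (1/4)·(8/pi) = 2/pi.

2/pi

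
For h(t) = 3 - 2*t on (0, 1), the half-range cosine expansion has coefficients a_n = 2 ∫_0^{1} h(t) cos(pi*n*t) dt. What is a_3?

a_3 = 2 ∫_0^{1} (3 - 2*t) cos(3*pi*t) dt.
Integrating by parts (boundary term plus one more integral), an antiderivative of (3 - 2*t) cos(3*pi*t) is -2*t*sin(3*pi*t)/(3*pi) + sin(3*pi*t)/pi - 2*cos(3*pi*t)/(9*pi**2); evaluating from 0 to 1: ∫_{0}^{1} (3 - 2*t) cos(3*pi*t) dt = (2/(9*pi**2)) - (-2/(9*pi**2)) = 4/(9*pi**2).
Hence a_3 = 2·(4/(9*pi**2)) = 8/(9*pi**2).

8/(9*pi**2)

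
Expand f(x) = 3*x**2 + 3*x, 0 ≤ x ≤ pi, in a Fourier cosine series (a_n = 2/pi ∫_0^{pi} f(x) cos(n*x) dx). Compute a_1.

-12 - 12/pi

a_1 = 2/pi ∫_0^{pi} (3*x**2 + 3*x) cos(x) dx.
Integrating by parts twice (tabular method), an antiderivative of (3*x**2 + 3*x) cos(x) is 3*x**2*sin(x) + 3*x*sin(x) + 6*x*cos(x) - 6*sin(x) + 3*cos(x); evaluating from 0 to pi: ∫_{0}^{pi} (3*x**2 + 3*x) cos(x) dx = (-6*pi - 3) - (3) = -6*pi - 6.
Hence a_1 = (2/pi)·(-6*pi - 6) = -12 - 12/pi.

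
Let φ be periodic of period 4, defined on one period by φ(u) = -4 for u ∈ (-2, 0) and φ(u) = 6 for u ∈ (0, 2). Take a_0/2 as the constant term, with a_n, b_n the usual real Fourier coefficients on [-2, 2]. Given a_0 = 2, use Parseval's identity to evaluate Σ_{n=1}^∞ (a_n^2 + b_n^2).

50

Parseval: a_0^2/2 + Σ_{n≥1} (a_n^2+b_n^2) = 1/2 ∫_{-2}^{2} φ(u)^2 du = 52.
Subtract a_0^2/2 = 2: Σ (a_n^2+b_n^2) = 50.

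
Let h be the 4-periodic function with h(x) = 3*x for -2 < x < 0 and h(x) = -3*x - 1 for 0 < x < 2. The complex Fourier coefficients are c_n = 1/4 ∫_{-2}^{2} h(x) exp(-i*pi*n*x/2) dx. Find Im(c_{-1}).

Since h is real-valued, Im(c_{-1}) = -1/4 ∫_{-2}^{2} h(x) sin(-pi*x/2) dx = b_{1}/2.
Split the integral at the breakpoints.
Integrating by parts (boundary term plus one more integral), an antiderivative of (3*x) sin(-pi*x/2) is 6*x*cos(pi*x/2)/pi - 12*sin(pi*x/2)/pi**2; evaluating from -2 to 0: ∫_{-2}^{0} (3*x) sin(-pi*x/2) dx = (0) - (12/pi) = -12/pi.
Integrating by parts (boundary term plus one more integral), an antiderivative of (-3*x - 1) sin(-pi*x/2) is -6*x*cos(pi*x/2)/pi + 12*sin(pi*x/2)/pi**2 - 2*cos(pi*x/2)/pi; evaluating from 0 to 2: ∫_{0}^{2} (-3*x - 1) sin(-pi*x/2) dx = (14/pi) - (-2/pi) = 16/pi.
So ∫_{-2}^{2} h(x) sin(-pi*x/2) dx = 4/pi.
Hence Im(c_{-1}) = (-1/4)·(4/pi) = -1/pi.

-1/pi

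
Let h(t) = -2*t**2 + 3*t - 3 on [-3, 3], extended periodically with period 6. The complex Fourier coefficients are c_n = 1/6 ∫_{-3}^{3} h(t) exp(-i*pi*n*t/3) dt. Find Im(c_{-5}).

Since h is real-valued, Im(c_{-5}) = -1/6 ∫_{-3}^{3} h(t) sin(-5*pi*t/3) dt = b_{5}/2.
Integrating by parts twice (tabular method), an antiderivative of (-2*t**2 + 3*t - 3) sin(-5*pi*t/3) is -6*t**2*cos(5*pi*t/3)/(5*pi) + 36*t*sin(5*pi*t/3)/(25*pi**2) + 9*t*cos(5*pi*t/3)/(5*pi) - 27*sin(5*pi*t/3)/(25*pi**2) - 9*cos(5*pi*t/3)/(5*pi) + 108*cos(5*pi*t/3)/(125*pi**3); evaluating from -3 to 3: ∫_{-3}^{3} (-2*t**2 + 3*t - 3) sin(-5*pi*t/3) dt = (36*(-3 + 25*pi**2)/(125*pi**3)) - (-108/(125*pi**3) + 18/pi) = -54/(5*pi).
Hence Im(c_{-5}) = (-1/6)·(-54/(5*pi)) = 9/(5*pi).

9/(5*pi)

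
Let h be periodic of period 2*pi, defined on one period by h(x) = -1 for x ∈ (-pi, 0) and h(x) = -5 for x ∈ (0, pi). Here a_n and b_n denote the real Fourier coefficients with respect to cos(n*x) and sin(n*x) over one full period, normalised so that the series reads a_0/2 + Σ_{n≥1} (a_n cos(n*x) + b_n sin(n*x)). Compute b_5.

b_5 = 1/pi ∫_{-pi}^{pi} h(x) sin(5*x) dx.
Split the integral at the breakpoints.
Directly, an antiderivative of (-1) sin(5*x) is cos(5*x)/5; evaluating from -pi to 0: ∫_{-pi}^{0} (-1) sin(5*x) dx = (1/5) - (-1/5) = 2/5.
Directly, an antiderivative of (-5) sin(5*x) is cos(5*x); evaluating from 0 to pi: ∫_{0}^{pi} (-5) sin(5*x) dx = (-1) - (1) = -2.
Summing the pieces and multiplying by (1/pi) gives b_5 = -8/(5*pi).

-8/(5*pi)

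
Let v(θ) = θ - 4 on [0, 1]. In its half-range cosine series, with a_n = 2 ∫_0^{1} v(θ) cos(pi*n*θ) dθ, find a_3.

-4/(9*pi**2)

a_3 = 2 ∫_0^{1} (θ - 4) cos(3*pi*θ) dθ.
Integrating by parts (boundary term plus one more integral), an antiderivative of (θ - 4) cos(3*pi*θ) is θ*sin(3*pi*θ)/(3*pi) - 4*sin(3*pi*θ)/(3*pi) + cos(3*pi*θ)/(9*pi**2); evaluating from 0 to 1: ∫_{0}^{1} (θ - 4) cos(3*pi*θ) dθ = (-1/(9*pi**2)) - (1/(9*pi**2)) = -2/(9*pi**2).
Hence a_3 = 2·(-2/(9*pi**2)) = -4/(9*pi**2).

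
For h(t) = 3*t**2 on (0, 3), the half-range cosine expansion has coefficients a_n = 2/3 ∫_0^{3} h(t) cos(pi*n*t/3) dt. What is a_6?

a_6 = 2/3 ∫_0^{3} (3*t**2) cos(2*pi*t) dt.
Integrating by parts twice (tabular method), an antiderivative of (3*t**2) cos(2*pi*t) is 3*t**2*sin(2*pi*t)/(2*pi) + 3*t*cos(2*pi*t)/(2*pi**2) - 3*sin(2*pi*t)/(4*pi**3); evaluating from 0 to 3: ∫_{0}^{3} (3*t**2) cos(2*pi*t) dt = (9/(2*pi**2)) - (0) = 9/(2*pi**2).
Hence a_6 = (2/3)·(9/(2*pi**2)) = 3/pi**2.

3/pi**2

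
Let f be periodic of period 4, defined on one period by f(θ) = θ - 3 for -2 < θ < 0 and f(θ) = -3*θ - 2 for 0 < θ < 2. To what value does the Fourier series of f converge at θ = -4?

-5/2

θ = -4 differs from θ = 0 by -1 full period(s), and the series is 4-periodic.
At θ = 0 the one-sided limits are f(0^-) = -3 and f(0^+) = -2.
By Dirichlet's theorem the series converges to their average, [(-3) + (-2)]/2 = -5/2.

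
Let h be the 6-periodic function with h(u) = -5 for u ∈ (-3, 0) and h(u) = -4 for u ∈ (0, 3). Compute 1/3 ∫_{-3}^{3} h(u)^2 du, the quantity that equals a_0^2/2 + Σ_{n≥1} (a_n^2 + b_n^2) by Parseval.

41

1/3 ∫_{-3}^{3} h(u)^2 du = 1/3 · (123) = 41.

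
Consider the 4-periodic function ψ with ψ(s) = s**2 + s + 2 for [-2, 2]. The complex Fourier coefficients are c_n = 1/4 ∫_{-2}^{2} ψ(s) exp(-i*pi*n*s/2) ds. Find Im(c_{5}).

-2/(5*pi)

Since ψ is real-valued, Im(c_{5}) = -1/4 ∫_{-2}^{2} ψ(s) sin(5*pi*s/2) ds = -b_{5}/2.
Integrating by parts twice (tabular method), an antiderivative of (s**2 + s + 2) sin(5*pi*s/2) is -2*s**2*cos(5*pi*s/2)/(5*pi) + 8*s*sin(5*pi*s/2)/(25*pi**2) - 2*s*cos(5*pi*s/2)/(5*pi) + 4*sin(5*pi*s/2)/(25*pi**2) - 4*cos(5*pi*s/2)/(5*pi) + 16*cos(5*pi*s/2)/(125*pi**3); evaluating from -2 to 2: ∫_{-2}^{2} (s**2 + s + 2) sin(5*pi*s/2) ds = (16*(-1 + 25*pi**2)/(125*pi**3)) - (8*(-2 + 25*pi**2)/(125*pi**3)) = 8/(5*pi).
Hence Im(c_{5}) = (-1/4)·(8/(5*pi)) = -2/(5*pi).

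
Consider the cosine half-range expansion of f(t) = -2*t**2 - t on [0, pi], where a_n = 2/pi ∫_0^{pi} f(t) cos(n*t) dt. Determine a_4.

-1/2

a_4 = 2/pi ∫_0^{pi} (-2*t**2 - t) cos(4*t) dt.
Integrating by parts twice (tabular method), an antiderivative of (-2*t**2 - t) cos(4*t) is -t**2*sin(4*t)/2 - t*sin(4*t)/4 - t*cos(4*t)/4 + sin(4*t)/16 - cos(4*t)/16; evaluating from 0 to pi: ∫_{0}^{pi} (-2*t**2 - t) cos(4*t) dt = (-pi/4 - 1/16) - (-1/16) = -pi/4.
Hence a_4 = (2/pi)·(-pi/4) = -1/2.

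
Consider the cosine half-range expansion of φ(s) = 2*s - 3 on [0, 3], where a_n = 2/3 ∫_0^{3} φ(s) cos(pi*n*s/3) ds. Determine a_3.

a_3 = 2/3 ∫_0^{3} (2*s - 3) cos(pi*s) ds.
Integrating by parts (boundary term plus one more integral), an antiderivative of (2*s - 3) cos(pi*s) is 2*s*sin(pi*s)/pi - 3*sin(pi*s)/pi + 2*cos(pi*s)/pi**2; evaluating from 0 to 3: ∫_{0}^{3} (2*s - 3) cos(pi*s) ds = (-2/pi**2) - (2/pi**2) = -4/pi**2.
Hence a_3 = (2/3)·(-4/pi**2) = -8/(3*pi**2).

-8/(3*pi**2)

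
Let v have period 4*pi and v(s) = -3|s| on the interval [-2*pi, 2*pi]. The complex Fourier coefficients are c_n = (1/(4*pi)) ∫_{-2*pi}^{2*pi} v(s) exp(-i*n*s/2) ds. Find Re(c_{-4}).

Since v is real-valued, Re(c_{-4}) = (1/(4*pi)) ∫_{-2*pi}^{2*pi} v(s) cos(-2*s) ds = a_{4}/2.
v is even and cos(-2*s) is even, so the integrand is even: ∫_{-2*pi}^{2*pi} v(s) cos(-2*s) ds = 2∫_0^{2*pi} v(s) cos(-2*s) ds.
Integrating by parts (boundary term plus one more integral), an antiderivative of (-3*s) cos(-2*s) is -3*s*sin(2*s)/2 - 3*cos(2*s)/4; evaluating from 0 to 2*pi: ∫_{0}^{2*pi} (-3*s) cos(-2*s) ds = (-3/4) - (-3/4) = 0.
So ∫_{-2*pi}^{2*pi} v(s) cos(-2*s) ds = 0.
Hence Re(c_{-4}) = (1/(4*pi))·(0) = 0.

0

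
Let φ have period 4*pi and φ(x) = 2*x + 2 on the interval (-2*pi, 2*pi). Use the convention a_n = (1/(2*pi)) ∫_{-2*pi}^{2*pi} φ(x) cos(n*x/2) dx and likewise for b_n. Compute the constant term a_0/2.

2

a_0 = (1/(2*pi)) ∫_{-2*pi}^{2*pi} φ(x) dx = (1/(2*pi)) · (8*pi) = 4.
So the constant term a_0/2 = 2.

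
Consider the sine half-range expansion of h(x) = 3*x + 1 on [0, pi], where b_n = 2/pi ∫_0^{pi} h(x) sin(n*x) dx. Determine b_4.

-3/2

b_4 = 2/pi ∫_0^{pi} (3*x + 1) sin(4*x) dx.
Integrating by parts (boundary term plus one more integral), an antiderivative of (3*x + 1) sin(4*x) is -3*x*cos(4*x)/4 + 3*sin(4*x)/16 - cos(4*x)/4; evaluating from 0 to pi: ∫_{0}^{pi} (3*x + 1) sin(4*x) dx = (-3*pi/4 - 1/4) - (-1/4) = -3*pi/4.
Hence b_4 = (2/pi)·(-3*pi/4) = -3/2.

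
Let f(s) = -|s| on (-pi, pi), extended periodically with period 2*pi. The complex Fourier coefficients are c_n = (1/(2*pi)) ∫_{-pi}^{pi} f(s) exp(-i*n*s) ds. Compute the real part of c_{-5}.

2/(25*pi)

Since f is real-valued, Re(c_{-5}) = (1/(2*pi)) ∫_{-pi}^{pi} f(s) cos(-5*s) ds = a_{5}/2.
f is even and cos(-5*s) is even, so the integrand is even: ∫_{-pi}^{pi} f(s) cos(-5*s) ds = 2∫_0^{pi} f(s) cos(-5*s) ds.
Integrating by parts (boundary term plus one more integral), an antiderivative of (-s) cos(-5*s) is -s*sin(5*s)/5 - cos(5*s)/25; evaluating from 0 to pi: ∫_{0}^{pi} (-s) cos(-5*s) ds = (1/25) - (-1/25) = 2/25.
So ∫_{-pi}^{pi} f(s) cos(-5*s) ds = 4/25.
Hence Re(c_{-5}) = (1/(2*pi))·(4/25) = 2/(25*pi).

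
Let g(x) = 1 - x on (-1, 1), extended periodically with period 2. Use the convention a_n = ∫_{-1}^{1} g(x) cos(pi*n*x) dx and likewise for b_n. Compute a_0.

a_0 = ∫_{-1}^{1} g(x) dx = 2.

2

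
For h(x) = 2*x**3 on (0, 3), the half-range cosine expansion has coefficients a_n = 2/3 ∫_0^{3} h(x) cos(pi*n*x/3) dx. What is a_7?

324*(4 - 49*pi**2)/(2401*pi**4)

a_7 = 2/3 ∫_0^{3} (2*x**3) cos(7*pi*x/3) dx.
Integrating by parts three times (tabular method), an antiderivative of (2*x**3) cos(7*pi*x/3) is 6*x**3*sin(7*pi*x/3)/(7*pi) + 54*x**2*cos(7*pi*x/3)/(49*pi**2) - 324*x*sin(7*pi*x/3)/(343*pi**3) - 972*cos(7*pi*x/3)/(2401*pi**4); evaluating from 0 to 3: ∫_{0}^{3} (2*x**3) cos(7*pi*x/3) dx = (486*(2 - 49*pi**2)/(2401*pi**4)) - (-972/(2401*pi**4)) = 486*(4 - 49*pi**2)/(2401*pi**4).
Hence a_7 = (2/3)·(486*(4 - 49*pi**2)/(2401*pi**4)) = 324*(4 - 49*pi**2)/(2401*pi**4).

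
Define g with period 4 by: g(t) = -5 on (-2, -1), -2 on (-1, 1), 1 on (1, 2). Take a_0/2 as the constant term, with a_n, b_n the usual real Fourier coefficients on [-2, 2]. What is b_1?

6/pi

b_1 = 1/2 ∫_{-2}^{2} g(t) sin(pi*t/2) dt.
Split the integral at the breakpoints.
Directly, an antiderivative of (-5) sin(pi*t/2) is 10*cos(pi*t/2)/pi; evaluating from -2 to -1: ∫_{-2}^{-1} (-5) sin(pi*t/2) dt = (0) - (-10/pi) = 10/pi.
Directly, an antiderivative of (-2) sin(pi*t/2) is 4*cos(pi*t/2)/pi; evaluating from -1 to 1: ∫_{-1}^{1} (-2) sin(pi*t/2) dt = (0) - (0) = 0.
Directly, an antiderivative of (1) sin(pi*t/2) is -2*cos(pi*t/2)/pi; evaluating from 1 to 2: ∫_{1}^{2} (1) sin(pi*t/2) dt = (2/pi) - (0) = 2/pi.
Summing the pieces and multiplying by (1/2) gives b_1 = 6/pi.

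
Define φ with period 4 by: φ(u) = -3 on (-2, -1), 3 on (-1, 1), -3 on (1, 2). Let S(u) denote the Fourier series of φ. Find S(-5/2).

-3

u = -5/2 differs from u = 3/2 by -1 full period(s), and the series is 4-periodic.
φ is continuous at u = 3/2 with value -3, so the series converges to -3 there.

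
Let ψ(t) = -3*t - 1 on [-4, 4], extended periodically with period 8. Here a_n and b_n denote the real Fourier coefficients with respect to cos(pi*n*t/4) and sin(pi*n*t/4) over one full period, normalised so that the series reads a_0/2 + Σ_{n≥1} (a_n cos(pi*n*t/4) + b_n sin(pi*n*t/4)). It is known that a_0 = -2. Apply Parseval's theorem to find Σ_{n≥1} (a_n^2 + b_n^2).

96

Parseval: a_0^2/2 + Σ_{n≥1} (a_n^2+b_n^2) = 1/4 ∫_{-4}^{4} ψ(t)^2 dt = 98.
Subtract a_0^2/2 = 2: Σ (a_n^2+b_n^2) = 96.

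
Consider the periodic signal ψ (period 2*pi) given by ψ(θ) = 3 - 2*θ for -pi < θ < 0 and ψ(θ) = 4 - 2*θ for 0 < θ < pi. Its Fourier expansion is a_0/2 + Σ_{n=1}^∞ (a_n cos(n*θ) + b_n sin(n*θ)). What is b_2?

2

b_2 = 1/pi ∫_{-pi}^{pi} ψ(θ) sin(2*θ) dθ.
Split the integral at the breakpoints.
Integrating by parts (boundary term plus one more integral), an antiderivative of (3 - 2*θ) sin(2*θ) is θ*cos(2*θ) - sin(2*θ)/2 - 3*cos(2*θ)/2; evaluating from -pi to 0: ∫_{-pi}^{0} (3 - 2*θ) sin(2*θ) dθ = (-3/2) - (-pi - 3/2) = pi.
Integrating by parts (boundary term plus one more integral), an antiderivative of (4 - 2*θ) sin(2*θ) is θ*cos(2*θ) - sin(2*θ)/2 - 2*cos(2*θ); evaluating from 0 to pi: ∫_{0}^{pi} (4 - 2*θ) sin(2*θ) dθ = (-2 + pi) - (-2) = pi.
Summing the pieces and multiplying by (1/pi) gives b_2 = 2.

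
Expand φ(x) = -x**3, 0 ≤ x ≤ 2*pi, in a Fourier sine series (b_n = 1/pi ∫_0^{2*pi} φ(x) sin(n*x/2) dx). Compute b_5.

b_5 = 1/pi ∫_0^{2*pi} (-x**3) sin(5*x/2) dx.
Integrating by parts three times (tabular method), an antiderivative of (-x**3) sin(5*x/2) is 2*x**3*cos(5*x/2)/5 - 12*x**2*sin(5*x/2)/25 - 48*x*cos(5*x/2)/125 + 96*sin(5*x/2)/625; evaluating from 0 to 2*pi: ∫_{0}^{2*pi} (-x**3) sin(5*x/2) dx = (16*pi*(6 - 25*pi**2)/125) - (0) = 16*pi*(6 - 25*pi**2)/125.
Hence b_5 = (1/pi)·(16*pi*(6 - 25*pi**2)/125) = 96/125 - 16*pi**2/5.

96/125 - 16*pi**2/5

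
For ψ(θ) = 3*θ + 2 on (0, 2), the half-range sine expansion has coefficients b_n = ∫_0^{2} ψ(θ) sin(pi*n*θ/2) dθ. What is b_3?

20/(3*pi)

b_3 = ∫_0^{2} (3*θ + 2) sin(3*pi*θ/2) dθ.
Integrating by parts (boundary term plus one more integral), an antiderivative of (3*θ + 2) sin(3*pi*θ/2) is -2*θ*cos(3*pi*θ/2)/pi + 4*sin(3*pi*θ/2)/(3*pi**2) - 4*cos(3*pi*θ/2)/(3*pi); evaluating from 0 to 2: ∫_{0}^{2} (3*θ + 2) sin(3*pi*θ/2) dθ = (16/(3*pi)) - (-4/(3*pi)) = 20/(3*pi).
Hence b_3 = 20/(3*pi).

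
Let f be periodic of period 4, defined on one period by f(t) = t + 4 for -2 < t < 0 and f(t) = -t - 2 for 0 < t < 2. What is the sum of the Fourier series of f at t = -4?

t = -4 differs from t = 0 by -1 full period(s), and the series is 4-periodic.
At t = 0 the one-sided limits are f(0^-) = 4 and f(0^+) = -2.
By Dirichlet's theorem the series converges to their average, [(4) + (-2)]/2 = 1.

1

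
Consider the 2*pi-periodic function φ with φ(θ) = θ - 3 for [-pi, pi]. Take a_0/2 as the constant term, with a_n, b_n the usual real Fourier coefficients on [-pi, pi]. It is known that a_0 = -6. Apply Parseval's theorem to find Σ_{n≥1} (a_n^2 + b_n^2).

2*pi**2/3

Parseval: a_0^2/2 + Σ_{n≥1} (a_n^2+b_n^2) = 1/pi ∫_{-pi}^{pi} φ(θ)^2 dθ = 2*pi**2/3 + 18.
Subtract a_0^2/2 = 18: Σ (a_n^2+b_n^2) = 2*pi**2/3.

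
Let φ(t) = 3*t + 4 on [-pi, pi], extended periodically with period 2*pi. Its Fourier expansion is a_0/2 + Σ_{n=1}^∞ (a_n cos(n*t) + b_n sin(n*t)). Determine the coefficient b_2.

-3

b_2 = 1/pi ∫_{-pi}^{pi} φ(t) sin(2*t) dt.
Integrating by parts (boundary term plus one more integral), an antiderivative of (3*t + 4) sin(2*t) is -3*t*cos(2*t)/2 + 3*sin(2*t)/4 - 2*cos(2*t); evaluating from -pi to pi: ∫_{-pi}^{pi} (3*t + 4) sin(2*t) dt = (-3*pi/2 - 2) - (-2 + 3*pi/2) = -3*pi.
Hence b_2 = (1/pi)·(-3*pi) = -3.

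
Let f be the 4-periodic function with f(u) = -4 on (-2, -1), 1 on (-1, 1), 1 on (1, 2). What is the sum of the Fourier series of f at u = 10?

-3/2

u = 10 differs from u = 2 by 2 full period(s), and the series is 4-periodic.
At u = 2 the one-sided limits are f(2^-) = 1 and f(2^+) = -4.
By Dirichlet's theorem the series converges to their average, [(1) + (-4)]/2 = -3/2.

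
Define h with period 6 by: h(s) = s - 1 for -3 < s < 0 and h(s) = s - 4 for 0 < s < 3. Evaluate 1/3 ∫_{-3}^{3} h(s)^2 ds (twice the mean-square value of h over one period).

1/3 ∫_{-3}^{3} h(s)^2 ds = 1/3 · (42) = 14.

14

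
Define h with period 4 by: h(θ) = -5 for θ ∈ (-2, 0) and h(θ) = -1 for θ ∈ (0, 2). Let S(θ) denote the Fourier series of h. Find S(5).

θ = 5 differs from θ = 1 by 1 full period(s), and the series is 4-periodic.
h is continuous at θ = 1 with value -1, so the series converges to -1 there.

-1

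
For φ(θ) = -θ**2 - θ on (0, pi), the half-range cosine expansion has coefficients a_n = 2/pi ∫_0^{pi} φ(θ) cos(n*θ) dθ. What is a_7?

a_7 = 2/pi ∫_0^{pi} (-θ**2 - θ) cos(7*θ) dθ.
Integrating by parts twice (tabular method), an antiderivative of (-θ**2 - θ) cos(7*θ) is -θ**2*sin(7*θ)/7 - θ*sin(7*θ)/7 - 2*θ*cos(7*θ)/49 + 2*sin(7*θ)/343 - cos(7*θ)/49; evaluating from 0 to pi: ∫_{0}^{pi} (-θ**2 - θ) cos(7*θ) dθ = (1/49 + 2*pi/49) - (-1/49) = 2/49 + 2*pi/49.
Hence a_7 = (2/pi)·(2/49 + 2*pi/49) = 4*(1 + pi)/(49*pi).

4*(1 + pi)/(49*pi)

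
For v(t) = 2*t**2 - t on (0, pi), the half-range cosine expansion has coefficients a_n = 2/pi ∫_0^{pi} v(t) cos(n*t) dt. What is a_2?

a_2 = 2/pi ∫_0^{pi} (2*t**2 - t) cos(2*t) dt.
Integrating by parts twice (tabular method), an antiderivative of (2*t**2 - t) cos(2*t) is t**2*sin(2*t) - t*sin(2*t)/2 + t*cos(2*t) - sin(2*t)/2 - cos(2*t)/4; evaluating from 0 to pi: ∫_{0}^{pi} (2*t**2 - t) cos(2*t) dt = (-1/4 + pi) - (-1/4) = pi.
Hence a_2 = (2/pi)·(pi) = 2.

2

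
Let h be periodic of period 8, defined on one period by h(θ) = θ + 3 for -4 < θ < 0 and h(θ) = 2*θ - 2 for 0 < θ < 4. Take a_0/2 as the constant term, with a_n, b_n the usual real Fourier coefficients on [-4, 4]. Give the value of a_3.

-8/(9*pi**2)

a_3 = 1/4 ∫_{-4}^{4} h(θ) cos(3*pi*θ/4) dθ.
Split the integral at the breakpoints.
Integrating by parts (boundary term plus one more integral), an antiderivative of (θ + 3) cos(3*pi*θ/4) is 4*θ*sin(3*pi*θ/4)/(3*pi) + 4*sin(3*pi*θ/4)/pi + 16*cos(3*pi*θ/4)/(9*pi**2); evaluating from -4 to 0: ∫_{-4}^{0} (θ + 3) cos(3*pi*θ/4) dθ = (16/(9*pi**2)) - (-16/(9*pi**2)) = 32/(9*pi**2).
Integrating by parts (boundary term plus one more integral), an antiderivative of (2*θ - 2) cos(3*pi*θ/4) is 8*θ*sin(3*pi*θ/4)/(3*pi) - 8*sin(3*pi*θ/4)/(3*pi) + 32*cos(3*pi*θ/4)/(9*pi**2); evaluating from 0 to 4: ∫_{0}^{4} (2*θ - 2) cos(3*pi*θ/4) dθ = (-32/(9*pi**2)) - (32/(9*pi**2)) = -64/(9*pi**2).
Summing the pieces and multiplying by (1/4) gives a_3 = -8/(9*pi**2).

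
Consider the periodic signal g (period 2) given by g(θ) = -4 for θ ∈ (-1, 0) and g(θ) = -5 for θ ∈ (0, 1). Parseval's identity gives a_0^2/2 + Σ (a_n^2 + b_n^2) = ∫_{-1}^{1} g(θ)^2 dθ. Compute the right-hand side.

41

∫_{-1}^{1} g(θ)^2 dθ = 41.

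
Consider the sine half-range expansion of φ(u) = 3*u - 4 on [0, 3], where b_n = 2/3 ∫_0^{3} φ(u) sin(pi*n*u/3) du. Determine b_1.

2/pi

b_1 = 2/3 ∫_0^{3} (3*u - 4) sin(pi*u/3) du.
Integrating by parts (boundary term plus one more integral), an antiderivative of (3*u - 4) sin(pi*u/3) is -9*u*cos(pi*u/3)/pi + 27*sin(pi*u/3)/pi**2 + 12*cos(pi*u/3)/pi; evaluating from 0 to 3: ∫_{0}^{3} (3*u - 4) sin(pi*u/3) du = (15/pi) - (12/pi) = 3/pi.
Hence b_1 = (2/3)·(3/pi) = 2/pi.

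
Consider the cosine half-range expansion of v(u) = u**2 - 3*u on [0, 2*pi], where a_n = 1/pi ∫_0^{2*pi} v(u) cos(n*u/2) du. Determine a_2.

a_2 = 1/pi ∫_0^{2*pi} (u**2 - 3*u) cos(u) du.
Integrating by parts twice (tabular method), an antiderivative of (u**2 - 3*u) cos(u) is u**2*sin(u) - 3*u*sin(u) + 2*u*cos(u) - 2*sin(u) - 3*cos(u); evaluating from 0 to 2*pi: ∫_{0}^{2*pi} (u**2 - 3*u) cos(u) du = (-3 + 4*pi) - (-3) = 4*pi.
Hence a_2 = (1/pi)·(4*pi) = 4.

4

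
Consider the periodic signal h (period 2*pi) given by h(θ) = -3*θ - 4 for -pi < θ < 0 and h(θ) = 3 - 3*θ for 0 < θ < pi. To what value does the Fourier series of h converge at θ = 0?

At θ = 0 the one-sided limits are h(0^-) = -4 and h(0^+) = 3.
By Dirichlet's theorem the series converges to their average, [(-4) + (3)]/2 = -1/2.

-1/2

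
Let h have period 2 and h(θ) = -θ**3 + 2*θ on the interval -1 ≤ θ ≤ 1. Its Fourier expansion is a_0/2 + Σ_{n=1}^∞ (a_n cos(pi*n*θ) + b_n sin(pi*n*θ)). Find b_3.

2*(2 + 3*pi**2)/(9*pi**3)

b_3 = ∫_{-1}^{1} h(θ) sin(3*pi*θ) dθ.
h is odd and sin(3*pi*θ) is odd, so the integrand is even and b_3 = 2 ∫_0^{1} h(θ) sin(3*pi*θ) dθ.
Integrating by parts three times (tabular method), an antiderivative of (-θ**3 + 2*θ) sin(3*pi*θ) is θ**3*cos(3*pi*θ)/(3*pi) - θ**2*sin(3*pi*θ)/(3*pi**2) - 2*θ*cos(3*pi*θ)/(3*pi) - 2*θ*cos(3*pi*θ)/(9*pi**3) + 2*sin(3*pi*θ)/(27*pi**4) + 2*sin(3*pi*θ)/(9*pi**2); evaluating from 0 to 1: ∫_{0}^{1} (-θ**3 + 2*θ) sin(3*pi*θ) dθ = ((2 + 3*pi**2)/(9*pi**3)) - (0) = (2 + 3*pi**2)/(9*pi**3).
Hence b_3 = 2·((2 + 3*pi**2)/(9*pi**3)) = 2*(2 + 3*pi**2)/(9*pi**3).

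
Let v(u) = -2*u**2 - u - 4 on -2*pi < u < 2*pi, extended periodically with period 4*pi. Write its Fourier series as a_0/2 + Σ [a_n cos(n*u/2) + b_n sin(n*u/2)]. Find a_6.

-8/9

a_6 = (1/(2*pi)) ∫_{-2*pi}^{2*pi} v(u) cos(3*u) du.
Integrating by parts twice (tabular method), an antiderivative of (-2*u**2 - u - 4) cos(3*u) is -2*u**2*sin(3*u)/3 - u*sin(3*u)/3 - 4*u*cos(3*u)/9 - 32*sin(3*u)/27 - cos(3*u)/9; evaluating from -2*pi to 2*pi: ∫_{-2*pi}^{2*pi} (-2*u**2 - u - 4) cos(3*u) du = (-8*pi/9 - 1/9) - (-1/9 + 8*pi/9) = -16*pi/9.
Hence a_6 = (1/(2*pi))·(-16*pi/9) = -8/9.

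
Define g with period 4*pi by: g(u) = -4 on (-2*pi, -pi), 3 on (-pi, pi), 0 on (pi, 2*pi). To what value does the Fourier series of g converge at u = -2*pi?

At u = -2*pi the one-sided limits are g(-2*pi^-) = 0 and g(-2*pi^+) = -4.
By Dirichlet's theorem the series converges to their average, [(0) + (-4)]/2 = -2.

-2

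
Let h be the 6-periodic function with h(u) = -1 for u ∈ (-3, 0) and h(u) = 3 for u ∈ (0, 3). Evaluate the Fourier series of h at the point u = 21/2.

-1

u = 21/2 differs from u = -3/2 by 2 full period(s), and the series is 6-periodic.
h is continuous at u = -3/2 with value -1, so the series converges to -1 there.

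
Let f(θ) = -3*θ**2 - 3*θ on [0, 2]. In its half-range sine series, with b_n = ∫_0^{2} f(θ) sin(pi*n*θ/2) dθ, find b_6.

b_6 = ∫_0^{2} (-3*θ**2 - 3*θ) sin(3*pi*θ) dθ.
Integrating by parts twice (tabular method), an antiderivative of (-3*θ**2 - 3*θ) sin(3*pi*θ) is θ**2*cos(3*pi*θ)/pi - 2*θ*sin(3*pi*θ)/(3*pi**2) + θ*cos(3*pi*θ)/pi - sin(3*pi*θ)/(3*pi**2) - 2*cos(3*pi*θ)/(9*pi**3); evaluating from 0 to 2: ∫_{0}^{2} (-3*θ**2 - 3*θ) sin(3*pi*θ) dθ = (-2/(9*pi**3) + 6/pi) - (-2/(9*pi**3)) = 6/pi.
Hence b_6 = 6/pi.

6/pi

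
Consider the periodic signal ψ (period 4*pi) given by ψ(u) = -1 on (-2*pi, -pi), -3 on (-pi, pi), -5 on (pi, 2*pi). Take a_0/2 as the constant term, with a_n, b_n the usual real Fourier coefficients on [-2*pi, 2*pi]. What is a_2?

a_2 = (1/(2*pi)) ∫_{-2*pi}^{2*pi} ψ(u) cos(u) du.
Split the integral at the breakpoints.
Directly, an antiderivative of (-1) cos(u) is -sin(u); evaluating from -2*pi to -pi: ∫_{-2*pi}^{-pi} (-1) cos(u) du = (0) - (0) = 0.
Directly, an antiderivative of (-3) cos(u) is -3*sin(u); evaluating from -pi to pi: ∫_{-pi}^{pi} (-3) cos(u) du = (0) - (0) = 0.
Directly, an antiderivative of (-5) cos(u) is -5*sin(u); evaluating from pi to 2*pi: ∫_{pi}^{2*pi} (-5) cos(u) du = (0) - (0) = 0.
Summing the pieces and multiplying by (1/(2*pi)) gives a_2 = 0.

0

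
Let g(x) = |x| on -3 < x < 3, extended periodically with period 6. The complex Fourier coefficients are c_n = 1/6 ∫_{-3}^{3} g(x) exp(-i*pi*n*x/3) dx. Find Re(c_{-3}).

-2/(3*pi**2)

Since g is real-valued, Re(c_{-3}) = 1/6 ∫_{-3}^{3} g(x) cos(-pi*x) dx = a_{3}/2.
g is even and cos(-pi*x) is even, so the integrand is even: ∫_{-3}^{3} g(x) cos(-pi*x) dx = 2∫_0^{3} g(x) cos(-pi*x) dx.
Integrating by parts (boundary term plus one more integral), an antiderivative of (x) cos(-pi*x) is x*sin(pi*x)/pi + cos(pi*x)/pi**2; evaluating from 0 to 3: ∫_{0}^{3} (x) cos(-pi*x) dx = (-1/pi**2) - (pi**(-2)) = -2/pi**2.
So ∫_{-3}^{3} g(x) cos(-pi*x) dx = -4/pi**2.
Hence Re(c_{-3}) = (1/6)·(-4/pi**2) = -2/(3*pi**2).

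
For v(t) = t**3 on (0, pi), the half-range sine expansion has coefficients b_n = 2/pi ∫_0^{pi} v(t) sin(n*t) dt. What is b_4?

b_4 = 2/pi ∫_0^{pi} (t**3) sin(4*t) dt.
Integrating by parts three times (tabular method), an antiderivative of (t**3) sin(4*t) is -t**3*cos(4*t)/4 + 3*t**2*sin(4*t)/16 + 3*t*cos(4*t)/32 - 3*sin(4*t)/128; evaluating from 0 to pi: ∫_{0}^{pi} (t**3) sin(4*t) dt = (pi*(3 - 8*pi**2)/32) - (0) = pi*(3 - 8*pi**2)/32.
Hence b_4 = (2/pi)·(pi*(3 - 8*pi**2)/32) = 3/16 - pi**2/2.

3/16 - pi**2/2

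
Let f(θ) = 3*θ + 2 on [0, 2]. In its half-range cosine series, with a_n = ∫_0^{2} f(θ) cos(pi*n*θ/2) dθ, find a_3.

-8/(3*pi**2)

a_3 = ∫_0^{2} (3*θ + 2) cos(3*pi*θ/2) dθ.
Integrating by parts (boundary term plus one more integral), an antiderivative of (3*θ + 2) cos(3*pi*θ/2) is 2*θ*sin(3*pi*θ/2)/pi + 4*sin(3*pi*θ/2)/(3*pi) + 4*cos(3*pi*θ/2)/(3*pi**2); evaluating from 0 to 2: ∫_{0}^{2} (3*θ + 2) cos(3*pi*θ/2) dθ = (-4/(3*pi**2)) - (4/(3*pi**2)) = -8/(3*pi**2).
Hence a_3 = -8/(3*pi**2).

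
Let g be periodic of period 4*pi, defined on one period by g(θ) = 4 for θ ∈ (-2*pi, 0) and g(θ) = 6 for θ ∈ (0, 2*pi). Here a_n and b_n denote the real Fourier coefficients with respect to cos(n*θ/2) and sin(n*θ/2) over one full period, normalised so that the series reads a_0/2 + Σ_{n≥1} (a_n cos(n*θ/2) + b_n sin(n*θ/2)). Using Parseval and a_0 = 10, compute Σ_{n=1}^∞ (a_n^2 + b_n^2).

Parseval: a_0^2/2 + Σ_{n≥1} (a_n^2+b_n^2) = (1/(2*pi)) ∫_{-2*pi}^{2*pi} g(θ)^2 dθ = 52.
Subtract a_0^2/2 = 50: Σ (a_n^2+b_n^2) = 2.

2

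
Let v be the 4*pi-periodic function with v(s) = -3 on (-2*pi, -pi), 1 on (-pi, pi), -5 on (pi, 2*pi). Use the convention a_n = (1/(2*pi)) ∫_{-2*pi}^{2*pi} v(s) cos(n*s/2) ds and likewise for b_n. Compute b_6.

2/(3*pi)

b_6 = (1/(2*pi)) ∫_{-2*pi}^{2*pi} v(s) sin(3*s) ds.
Split the integral at the breakpoints.
Directly, an antiderivative of (-3) sin(3*s) is cos(3*s); evaluating from -2*pi to -pi: ∫_{-2*pi}^{-pi} (-3) sin(3*s) ds = (-1) - (1) = -2.
Directly, an antiderivative of (1) sin(3*s) is -cos(3*s)/3; evaluating from -pi to pi: ∫_{-pi}^{pi} (1) sin(3*s) ds = (1/3) - (1/3) = 0.
Directly, an antiderivative of (-5) sin(3*s) is 5*cos(3*s)/3; evaluating from pi to 2*pi: ∫_{pi}^{2*pi} (-5) sin(3*s) ds = (5/3) - (-5/3) = 10/3.
Summing the pieces and multiplying by (1/(2*pi)) gives b_6 = 2/(3*pi).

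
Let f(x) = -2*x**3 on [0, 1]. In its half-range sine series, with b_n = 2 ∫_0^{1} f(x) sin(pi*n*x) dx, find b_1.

b_1 = 2 ∫_0^{1} (-2*x**3) sin(pi*x) dx.
Integrating by parts three times (tabular method), an antiderivative of (-2*x**3) sin(pi*x) is 2*x**3*cos(pi*x)/pi - 6*x**2*sin(pi*x)/pi**2 - 12*x*cos(pi*x)/pi**3 + 12*sin(pi*x)/pi**4; evaluating from 0 to 1: ∫_{0}^{1} (-2*x**3) sin(pi*x) dx = (-2/pi + 12/pi**3) - (0) = -2/pi + 12/pi**3.
Hence b_1 = 2·(-2/pi + 12/pi**3) = -4/pi + 24/pi**3.

-4/pi + 24/pi**3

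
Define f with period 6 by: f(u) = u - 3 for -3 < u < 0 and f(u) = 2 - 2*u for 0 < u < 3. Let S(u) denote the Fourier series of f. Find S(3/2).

-1

f is continuous at u = 3/2 with value -1, so the series converges to -1 there.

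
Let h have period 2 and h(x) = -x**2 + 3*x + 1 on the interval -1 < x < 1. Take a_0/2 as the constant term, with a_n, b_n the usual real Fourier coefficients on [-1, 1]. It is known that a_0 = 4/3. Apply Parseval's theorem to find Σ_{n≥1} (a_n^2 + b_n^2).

278/45

Parseval: a_0^2/2 + Σ_{n≥1} (a_n^2+b_n^2) = ∫_{-1}^{1} h(x)^2 dx = 106/15.
Subtract a_0^2/2 = 8/9: Σ (a_n^2+b_n^2) = 278/45.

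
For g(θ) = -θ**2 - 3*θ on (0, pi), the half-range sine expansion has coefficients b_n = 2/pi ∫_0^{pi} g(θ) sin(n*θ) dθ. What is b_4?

3/2 + pi/2

b_4 = 2/pi ∫_0^{pi} (-θ**2 - 3*θ) sin(4*θ) dθ.
Integrating by parts twice (tabular method), an antiderivative of (-θ**2 - 3*θ) sin(4*θ) is θ**2*cos(4*θ)/4 - θ*sin(4*θ)/8 + 3*θ*cos(4*θ)/4 - 3*sin(4*θ)/16 - cos(4*θ)/32; evaluating from 0 to pi: ∫_{0}^{pi} (-θ**2 - 3*θ) sin(4*θ) dθ = (-1/32 + 3*pi/4 + pi**2/4) - (-1/32) = pi*(3 + pi)/4.
Hence b_4 = (2/pi)·(pi*(3 + pi)/4) = 3/2 + pi/2.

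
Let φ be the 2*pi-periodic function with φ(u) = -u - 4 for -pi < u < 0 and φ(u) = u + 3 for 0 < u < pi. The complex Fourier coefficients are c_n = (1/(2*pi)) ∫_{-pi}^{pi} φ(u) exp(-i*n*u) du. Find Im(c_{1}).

-7/pi

Since φ is real-valued, Im(c_{1}) = -(1/(2*pi)) ∫_{-pi}^{pi} φ(u) sin(u) du = -b_{1}/2.
Split the integral at the breakpoints.
Integrating by parts (boundary term plus one more integral), an antiderivative of (-u - 4) sin(u) is u*cos(u) - sin(u) + 4*cos(u); evaluating from -pi to 0: ∫_{-pi}^{0} (-u - 4) sin(u) du = (4) - (-4 + pi) = 8 - pi.
Integrating by parts (boundary term plus one more integral), an antiderivative of (u + 3) sin(u) is -u*cos(u) + sin(u) - 3*cos(u); evaluating from 0 to pi: ∫_{0}^{pi} (u + 3) sin(u) du = (3 + pi) - (-3) = pi + 6.
So ∫_{-pi}^{pi} φ(u) sin(u) du = 14.
Hence Im(c_{1}) = (-1/(2*pi))·(14) = -7/pi.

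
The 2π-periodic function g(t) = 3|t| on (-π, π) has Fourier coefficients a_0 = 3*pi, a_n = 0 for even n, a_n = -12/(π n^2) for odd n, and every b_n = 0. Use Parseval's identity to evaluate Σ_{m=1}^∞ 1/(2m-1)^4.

pi**4/96

Parseval: a_0^2/2 + Σ a_n^2 = (1/π) ∫_{-π}^{π} g(t)^2 dt = 6*pi**2.
Subtract a_0^2/2 = 9*pi**2/2: Σ a_n^2 = 3*pi**2/2.
Only odd n contribute, with a_n^2 = 144/(π^2 n^4), so Σ_{m≥1} 1/(2m-1)^4 = π^2·(3*pi**2/2)/144 = pi**4/96.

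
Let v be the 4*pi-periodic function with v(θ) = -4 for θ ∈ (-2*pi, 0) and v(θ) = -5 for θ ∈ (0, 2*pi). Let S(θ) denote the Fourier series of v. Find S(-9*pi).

-4

θ = -9*pi differs from θ = -pi by -2 full period(s), and the series is 4*pi-periodic.
v is continuous at θ = -pi with value -4, so the series converges to -4 there.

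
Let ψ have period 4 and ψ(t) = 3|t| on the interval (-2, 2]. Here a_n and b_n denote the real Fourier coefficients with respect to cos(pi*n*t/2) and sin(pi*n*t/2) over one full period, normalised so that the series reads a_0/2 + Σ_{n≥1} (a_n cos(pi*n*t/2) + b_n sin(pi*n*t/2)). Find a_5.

a_5 = 1/2 ∫_{-2}^{2} ψ(t) cos(5*pi*t/2) dt.
ψ is even and cos(5*pi*t/2) is even, so the integrand is even and a_5 = ∫_0^{2} ψ(t) cos(5*pi*t/2) dt.
Integrating by parts (boundary term plus one more integral), an antiderivative of (3*t) cos(5*pi*t/2) is 6*t*sin(5*pi*t/2)/(5*pi) + 12*cos(5*pi*t/2)/(25*pi**2); evaluating from 0 to 2: ∫_{0}^{2} (3*t) cos(5*pi*t/2) dt = (-12/(25*pi**2)) - (12/(25*pi**2)) = -24/(25*pi**2).
Hence a_5 = -24/(25*pi**2).

-24/(25*pi**2)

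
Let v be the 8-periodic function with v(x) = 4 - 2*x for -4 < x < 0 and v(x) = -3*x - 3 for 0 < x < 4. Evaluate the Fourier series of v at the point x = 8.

x = 8 differs from x = 0 by 1 full period(s), and the series is 8-periodic.
At x = 0 the one-sided limits are v(0^-) = 4 and v(0^+) = -3.
By Dirichlet's theorem the series converges to their average, [(4) + (-3)]/2 = 1/2.

1/2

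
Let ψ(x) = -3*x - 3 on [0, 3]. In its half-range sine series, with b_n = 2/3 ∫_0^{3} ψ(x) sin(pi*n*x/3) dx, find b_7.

b_7 = 2/3 ∫_0^{3} (-3*x - 3) sin(7*pi*x/3) dx.
Integrating by parts (boundary term plus one more integral), an antiderivative of (-3*x - 3) sin(7*pi*x/3) is 9*x*cos(7*pi*x/3)/(7*pi) - 27*sin(7*pi*x/3)/(49*pi**2) + 9*cos(7*pi*x/3)/(7*pi); evaluating from 0 to 3: ∫_{0}^{3} (-3*x - 3) sin(7*pi*x/3) dx = (-36/(7*pi)) - (9/(7*pi)) = -45/(7*pi).
Hence b_7 = (2/3)·(-45/(7*pi)) = -30/(7*pi).

-30/(7*pi)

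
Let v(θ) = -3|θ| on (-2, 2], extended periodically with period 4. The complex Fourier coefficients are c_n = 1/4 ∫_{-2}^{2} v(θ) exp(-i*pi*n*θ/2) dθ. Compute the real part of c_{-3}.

4/(3*pi**2)

Since v is real-valued, Re(c_{-3}) = 1/4 ∫_{-2}^{2} v(θ) cos(-3*pi*θ/2) dθ = a_{3}/2.
v is even and cos(-3*pi*θ/2) is even, so the integrand is even: ∫_{-2}^{2} v(θ) cos(-3*pi*θ/2) dθ = 2∫_0^{2} v(θ) cos(-3*pi*θ/2) dθ.
Integrating by parts (boundary term plus one more integral), an antiderivative of (-3*θ) cos(-3*pi*θ/2) is -2*θ*sin(3*pi*θ/2)/pi - 4*cos(3*pi*θ/2)/(3*pi**2); evaluating from 0 to 2: ∫_{0}^{2} (-3*θ) cos(-3*pi*θ/2) dθ = (4/(3*pi**2)) - (-4/(3*pi**2)) = 8/(3*pi**2).
So ∫_{-2}^{2} v(θ) cos(-3*pi*θ/2) dθ = 16/(3*pi**2).
Hence Re(c_{-3}) = (1/4)·(16/(3*pi**2)) = 4/(3*pi**2).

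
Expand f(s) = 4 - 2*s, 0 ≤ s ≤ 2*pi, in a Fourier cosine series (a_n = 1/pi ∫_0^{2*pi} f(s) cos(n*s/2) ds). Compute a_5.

16/(25*pi)

a_5 = 1/pi ∫_0^{2*pi} (4 - 2*s) cos(5*s/2) ds.
Integrating by parts (boundary term plus one more integral), an antiderivative of (4 - 2*s) cos(5*s/2) is -4*s*sin(5*s/2)/5 + 8*sin(5*s/2)/5 - 8*cos(5*s/2)/25; evaluating from 0 to 2*pi: ∫_{0}^{2*pi} (4 - 2*s) cos(5*s/2) ds = (8/25) - (-8/25) = 16/25.
Hence a_5 = (1/pi)·(16/25) = 16/(25*pi).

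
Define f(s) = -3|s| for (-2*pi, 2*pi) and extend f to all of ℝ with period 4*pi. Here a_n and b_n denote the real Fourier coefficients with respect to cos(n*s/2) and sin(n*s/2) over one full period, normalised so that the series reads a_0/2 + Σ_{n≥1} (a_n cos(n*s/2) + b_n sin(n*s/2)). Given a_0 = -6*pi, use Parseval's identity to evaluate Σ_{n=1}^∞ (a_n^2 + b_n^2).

Parseval: a_0^2/2 + Σ_{n≥1} (a_n^2+b_n^2) = (1/(2*pi)) ∫_{-2*pi}^{2*pi} f(s)^2 ds = 24*pi**2.
Subtract a_0^2/2 = 18*pi**2: Σ (a_n^2+b_n^2) = 6*pi**2.

6*pi**2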